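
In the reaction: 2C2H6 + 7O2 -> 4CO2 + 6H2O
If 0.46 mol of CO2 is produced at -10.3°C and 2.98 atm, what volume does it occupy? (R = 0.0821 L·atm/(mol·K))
T = -10.3°C + 273.15 = 262.85 K
V = nRT/P = (0.46 × 0.0821 × 262.85) / 2.98
V = 3.33 L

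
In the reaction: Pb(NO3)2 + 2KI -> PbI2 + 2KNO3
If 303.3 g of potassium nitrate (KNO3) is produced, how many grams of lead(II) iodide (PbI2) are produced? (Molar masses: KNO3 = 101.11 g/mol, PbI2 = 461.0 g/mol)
Moles of KNO3 = 303.3 g ÷ 101.11 g/mol = 2.9997 mol
Mole ratio: 1 mol PbI2 / 2 mol KNO3
Moles of PbI2 = 2.9997 × (1/2) = 1.49985 mol
Mass of PbI2 = 1.49985 mol × 461.0 g/mol = 691.4 g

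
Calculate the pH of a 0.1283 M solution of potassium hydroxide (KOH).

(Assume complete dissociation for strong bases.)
pH = 13.11

[OH⁻] = 0.1283 M for strong base. pOH = -log[OH⁻] = 0.89, pH = 14 - pOH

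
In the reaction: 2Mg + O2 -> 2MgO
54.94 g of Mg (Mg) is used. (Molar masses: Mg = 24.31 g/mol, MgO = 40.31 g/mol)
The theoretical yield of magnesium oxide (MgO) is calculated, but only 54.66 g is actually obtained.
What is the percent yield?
Moles of Mg = 54.94 g ÷ 24.31 g/mol = 2.25998 mol
Mole ratio: 2 mol MgO / 2 mol Mg
Moles of MgO = 2.25998 × (2/2) = 2.25998 mol
Theoretical yield = 2.25998 mol × 40.31 g/mol = 91.1 g
Actual yield = 54.66 g
Percent yield = (54.66 / 91.1) × 100% = 60.0%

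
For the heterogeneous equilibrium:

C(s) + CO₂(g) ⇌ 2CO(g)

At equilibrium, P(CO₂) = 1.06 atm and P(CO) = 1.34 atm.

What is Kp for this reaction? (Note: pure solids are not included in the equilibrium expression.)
K_p = 1.694

Solid C is excluded.
Kp = P(CO)²/P(CO₂) = (1.34)²/1.06 = 1.796/1.06 = 1.694.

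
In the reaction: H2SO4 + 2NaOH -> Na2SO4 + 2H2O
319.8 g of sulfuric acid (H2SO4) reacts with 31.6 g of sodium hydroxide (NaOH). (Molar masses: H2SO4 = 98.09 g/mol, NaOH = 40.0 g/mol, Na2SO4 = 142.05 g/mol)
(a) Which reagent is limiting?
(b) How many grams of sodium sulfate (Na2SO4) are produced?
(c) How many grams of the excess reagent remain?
(a) NaOH, (b) 56.11 g, (c) 281.1 g

Moles of H2SO4 = 319.8 g ÷ 98.09 g/mol = 3.26027 mol
Moles of NaOH = 31.6 g ÷ 40.0 g/mol = 0.79 mol
Moles ÷ coefficient: H2SO4: 3.26027/1 = 3.26, NaOH: 0.79/2 = 0.395
(a) NaOH has the smaller value, so NaOH is the limiting reagent.
(b) Moles of Na2SO4 = 0.79 mol NaOH × (1/2) = 0.395 mol; mass = 0.395 mol × 142.05 g/mol = 56.11 g
(c) H2SO4 consumed = 0.79 × (1/2) = 0.395 mol; remaining = 3.26027 − 0.395 = 2.86527 mol; mass = 2.86527 mol × 98.09 g/mol = 281.1 g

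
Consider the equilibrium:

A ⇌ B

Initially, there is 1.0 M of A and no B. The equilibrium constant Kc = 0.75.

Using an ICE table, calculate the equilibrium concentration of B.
[B] = 0.429 M

ICE: [A] = 1.0 − x, [B] = x.
Kc = x/(1.0 − x) = 0.75 ⇒ x = 0.75·1.0/(1 + 0.75) = 0.75/1.75 = 0.4286.
[B] = x = 0.429 M.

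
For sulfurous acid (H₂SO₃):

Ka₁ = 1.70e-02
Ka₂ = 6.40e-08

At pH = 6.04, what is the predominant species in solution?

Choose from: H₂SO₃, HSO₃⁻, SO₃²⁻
HSO₃⁻

pKa1 = 1.77, pKa2 = 7.19. Each pKa is the crossover between adjacent species; pH = 6.04 lies in the region where HSO₃⁻ predominates.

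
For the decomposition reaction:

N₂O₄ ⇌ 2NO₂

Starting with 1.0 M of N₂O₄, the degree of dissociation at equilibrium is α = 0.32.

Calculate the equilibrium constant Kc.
K_c = 0.6024

x = α·[A]₀ = 0.32 × 1.0 = 0.32 M dissociated.
At eq: [N₂O₄] = 1.0 − 0.32 = 0.68 M; [NO₂] = 2x = 0.64 M.
Kc = [NO₂]²/[N₂O₄] = (0.64)²/0.68 = 0.6024.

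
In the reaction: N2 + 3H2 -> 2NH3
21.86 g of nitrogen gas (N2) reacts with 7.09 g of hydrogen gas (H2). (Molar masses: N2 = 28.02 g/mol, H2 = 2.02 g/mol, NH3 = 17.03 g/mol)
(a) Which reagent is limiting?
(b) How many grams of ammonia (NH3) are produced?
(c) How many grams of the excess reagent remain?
(a) N2, (b) 26.57 g, (c) 2.362 g

Moles of N2 = 21.86 g ÷ 28.02 g/mol = 0.780157 mol
Moles of H2 = 7.09 g ÷ 2.02 g/mol = 3.5099 mol
Moles ÷ coefficient: N2: 0.780157/1 = 0.7802, H2: 3.5099/3 = 1.17
(a) N2 has the smaller value, so N2 is the limiting reagent.
(b) Moles of NH3 = 0.780157 mol N2 × (2/1) = 1.56031 mol; mass = 1.56031 mol × 17.03 g/mol = 26.57 g
(c) H2 consumed = 0.780157 × (3/1) = 2.34047 mol; remaining = 3.5099 − 2.34047 = 1.16943 mol; mass = 1.16943 mol × 2.02 g/mol = 2.362 g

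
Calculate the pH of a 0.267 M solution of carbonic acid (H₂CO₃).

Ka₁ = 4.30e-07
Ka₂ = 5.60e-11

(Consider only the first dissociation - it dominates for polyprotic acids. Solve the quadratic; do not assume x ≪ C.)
pH = 3.47

x² + Ka₁·x − Ka₁·C = 0 with Ka₁ = 4.30e-07, C = 0.267.
x = (−Ka₁ + √(Ka₁² + 4·Ka₁·C))/2 = 3.3862e-04 M, so pH = 3.47.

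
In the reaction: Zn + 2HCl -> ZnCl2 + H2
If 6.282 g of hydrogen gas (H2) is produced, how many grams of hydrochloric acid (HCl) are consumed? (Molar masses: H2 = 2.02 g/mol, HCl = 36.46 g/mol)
Moles of H2 = 6.282 g ÷ 2.02 g/mol = 3.1099 mol
Mole ratio: 2 mol HCl / 1 mol H2
Moles of HCl = 3.1099 × (2/1) = 6.2198 mol
Mass of HCl = 6.2198 mol × 36.46 g/mol = 226.8 g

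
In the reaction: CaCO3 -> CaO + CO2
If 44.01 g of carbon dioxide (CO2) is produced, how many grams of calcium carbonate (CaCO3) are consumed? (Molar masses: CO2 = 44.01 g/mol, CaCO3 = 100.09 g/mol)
Moles of CO2 = 44.01 g ÷ 44.01 g/mol = 1 mol
Mole ratio: 1 mol CaCO3 / 1 mol CO2
Moles of CaCO3 = 1 × (1/1) = 1 mol
Mass of CaCO3 = 1 mol × 100.09 g/mol = 100.1 g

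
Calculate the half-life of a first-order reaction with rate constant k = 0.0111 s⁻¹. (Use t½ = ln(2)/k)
62.45 s

t½ = ln(2)/k = 0.6931/0.0111 = 62.45 s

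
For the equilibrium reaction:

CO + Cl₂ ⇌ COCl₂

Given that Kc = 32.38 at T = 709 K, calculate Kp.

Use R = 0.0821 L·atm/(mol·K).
K_p = 0.5563

Δn = (moles gaseous products) − (moles gaseous reactants) = -1
T = 709 K; RT = 0.0821 × 709 = 58.2089
Kp = Kc·(RT)^Δn = 32.38 × (58.2089)^-1 = 32.38 × 0.0171795 = 0.5563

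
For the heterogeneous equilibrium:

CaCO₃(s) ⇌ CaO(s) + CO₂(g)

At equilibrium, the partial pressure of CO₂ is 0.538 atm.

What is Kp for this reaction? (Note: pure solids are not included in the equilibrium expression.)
K_p = 0.538

Solids (CaCO₃, CaO) have activity 1 and are excluded.
Kp = P(CO₂) = 0.538.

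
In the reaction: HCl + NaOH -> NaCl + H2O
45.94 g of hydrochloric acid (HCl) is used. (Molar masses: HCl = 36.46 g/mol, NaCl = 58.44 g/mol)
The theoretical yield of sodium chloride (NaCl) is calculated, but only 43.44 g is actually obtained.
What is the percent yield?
Moles of HCl = 45.94 g ÷ 36.46 g/mol = 1.26001 mol
Mole ratio: 1 mol NaCl / 1 mol HCl
Moles of NaCl = 1.26001 × (1/1) = 1.26001 mol
Theoretical yield = 1.26001 mol × 58.44 g/mol = 73.635 g
Actual yield = 43.44 g
Percent yield = (43.44 / 73.635) × 100% = 59.0%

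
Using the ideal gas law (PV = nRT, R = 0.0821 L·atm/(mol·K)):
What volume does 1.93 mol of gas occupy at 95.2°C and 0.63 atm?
T = 95.2°C + 273.15 = 368.35 K
V = nRT/P = (1.93 × 0.0821 × 368.35) / 0.63
V = 92.64 L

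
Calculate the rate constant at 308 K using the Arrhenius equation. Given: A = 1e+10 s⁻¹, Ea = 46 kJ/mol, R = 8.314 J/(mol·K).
1.58e+02 s⁻¹

k = A·exp(-Ea/(R·T)) = 1e+10·exp(-46000/(8.314·308)) = 1e+10·exp(-17.9638) = 1e+10·1.5792e-08 = 1.58e+02 s⁻¹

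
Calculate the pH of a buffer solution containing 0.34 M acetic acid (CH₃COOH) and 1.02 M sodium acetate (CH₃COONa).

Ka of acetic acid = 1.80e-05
pH = 5.22

pKa = -log(1.80e-05) = 4.74. pH = pKa + log([A⁻]/[HA]) = 4.74 + log(1.02/0.34)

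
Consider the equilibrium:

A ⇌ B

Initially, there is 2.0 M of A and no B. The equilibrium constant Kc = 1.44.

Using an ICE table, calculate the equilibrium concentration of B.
[B] = 1.180 M

ICE: [A] = 2.0 − x, [B] = x.
Kc = x/(2.0 − x) = 1.44 ⇒ x = 1.44·2.0/(1 + 1.44) = 2.88/2.44 = 1.18.
[B] = x = 1.180 M.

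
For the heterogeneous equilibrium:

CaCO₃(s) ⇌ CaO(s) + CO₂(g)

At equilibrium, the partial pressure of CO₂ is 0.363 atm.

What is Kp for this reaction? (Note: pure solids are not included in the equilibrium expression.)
K_p = 0.363

Solids (CaCO₃, CaO) have activity 1 and are excluded.
Kp = P(CO₂) = 0.363.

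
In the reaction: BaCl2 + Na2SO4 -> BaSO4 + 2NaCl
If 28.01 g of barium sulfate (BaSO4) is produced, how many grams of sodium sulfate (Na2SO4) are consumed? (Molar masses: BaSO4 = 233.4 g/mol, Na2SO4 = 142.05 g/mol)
Moles of BaSO4 = 28.01 g ÷ 233.4 g/mol = 0.120009 mol
Mole ratio: 1 mol Na2SO4 / 1 mol BaSO4
Moles of Na2SO4 = 0.120009 × (1/1) = 0.120009 mol
Mass of Na2SO4 = 0.120009 mol × 142.05 g/mol = 17.05 g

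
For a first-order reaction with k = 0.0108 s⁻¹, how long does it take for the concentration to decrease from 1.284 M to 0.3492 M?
120.56 s

From ln[A] = ln[A]₀ - k·t: t = ln([A]₀/[A])/k = ln(1.284/0.3492)/0.0108 = ln(3.6770)/0.0108 = 1.3021/0.0108 = 120.56 s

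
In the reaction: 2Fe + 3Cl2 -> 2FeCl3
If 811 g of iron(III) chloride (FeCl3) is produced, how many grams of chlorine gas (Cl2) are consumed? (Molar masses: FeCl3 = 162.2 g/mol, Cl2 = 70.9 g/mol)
Moles of FeCl3 = 811 g ÷ 162.2 g/mol = 5 mol
Mole ratio: 3 mol Cl2 / 2 mol FeCl3
Moles of Cl2 = 5 × (3/2) = 7.5 mol
Mass of Cl2 = 7.5 mol × 70.9 g/mol = 531.8 g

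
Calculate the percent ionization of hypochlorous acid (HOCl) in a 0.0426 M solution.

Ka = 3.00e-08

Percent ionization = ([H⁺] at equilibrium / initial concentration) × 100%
Percent ionization = 0.0839%

Let x = [H⁺]. Ka = x²/(C - x) ⇒ x² + (3.00e-08)x - (3.00e-08)(0.0426) = 0. x = 3.5734e-05. Percent = (3.5734e-05/0.0426) × 100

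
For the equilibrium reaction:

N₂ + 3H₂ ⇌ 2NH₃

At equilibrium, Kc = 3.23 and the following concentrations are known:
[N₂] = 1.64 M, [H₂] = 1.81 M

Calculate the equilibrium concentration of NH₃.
[NH₃] = 5.6046 M

Kc = ([NH₃]^2) / ([N₂] × [H₂]^3) = 3.23
[NH₃]^2 = Kc · (reactant terms)/(other product terms) = 3.23 · 9.7248 / 1 = 31.411
[NH₃] = (31.411)^(1/2) = 5.6046 M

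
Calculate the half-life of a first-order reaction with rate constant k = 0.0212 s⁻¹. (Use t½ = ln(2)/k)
32.70 s

t½ = ln(2)/k = 0.6931/0.0212 = 32.70 s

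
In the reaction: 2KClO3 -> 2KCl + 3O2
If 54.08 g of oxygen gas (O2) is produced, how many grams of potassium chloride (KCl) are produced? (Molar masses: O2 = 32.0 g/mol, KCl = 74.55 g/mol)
Moles of O2 = 54.08 g ÷ 32.0 g/mol = 1.69 mol
Mole ratio: 2 mol KCl / 3 mol O2
Moles of KCl = 1.69 × (2/3) = 1.12667 mol
Mass of KCl = 1.12667 mol × 74.55 g/mol = 83.99 g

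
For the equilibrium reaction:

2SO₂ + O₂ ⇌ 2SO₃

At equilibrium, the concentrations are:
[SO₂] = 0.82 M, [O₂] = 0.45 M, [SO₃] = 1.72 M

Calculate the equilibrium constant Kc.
K_c = 9.7772

Kc = ([SO₃]^2) / ([SO₂]^2 × [O₂])
   = ((1.72)^2) / ((0.82)^2·(0.45))
   = 2.9584 / 0.30258 = 9.7772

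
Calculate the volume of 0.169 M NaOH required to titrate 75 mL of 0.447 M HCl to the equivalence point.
V_{base} = 198.4 mL

At equivalence: moles acid = moles base.
moles HCl = 0.447 M × 0.075 L = 0.033525 mol
V_NaOH = 0.033525 mol ÷ 0.169 M = 0.1984 L = 198.4 mL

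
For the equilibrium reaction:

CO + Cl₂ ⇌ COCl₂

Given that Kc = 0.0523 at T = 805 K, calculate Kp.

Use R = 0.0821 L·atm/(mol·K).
K_p = 7.91e-04

Δn = (moles gaseous products) − (moles gaseous reactants) = -1
T = 805 K; RT = 0.0821 × 805 = 66.0905
Kp = Kc·(RT)^Δn = 0.0523 × (66.0905)^-1 = 0.0523 × 0.0151308 = 7.91e-04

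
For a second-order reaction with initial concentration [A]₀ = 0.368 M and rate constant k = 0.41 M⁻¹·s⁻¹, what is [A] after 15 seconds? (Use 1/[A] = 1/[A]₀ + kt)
0.1128 M

1/[A] = 1/[A]₀ + k·t = 1/0.368 + (0.41)·(15) = 2.7174 + 6.1500 = 8.8674
[A] = 1/8.8674 = 0.1128 M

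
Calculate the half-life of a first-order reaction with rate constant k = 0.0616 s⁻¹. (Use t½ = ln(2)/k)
11.25 s

t½ = ln(2)/k = 0.6931/0.0616 = 11.25 s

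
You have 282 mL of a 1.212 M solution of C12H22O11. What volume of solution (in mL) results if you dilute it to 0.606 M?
Using M₁V₁ = M₂V₂:
1.212 × 282 = 0.606 × V₂
V₂ = (1.212 × 282) / 0.606 = 564 mL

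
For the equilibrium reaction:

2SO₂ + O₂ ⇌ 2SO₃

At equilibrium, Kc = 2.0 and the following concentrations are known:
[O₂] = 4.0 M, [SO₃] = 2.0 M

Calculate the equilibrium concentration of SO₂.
[SO₂] = 0.7071 M

Kc = ([SO₃]^2) / ([SO₂]^2 × [O₂]) = 2.0
[SO₂]^2 = (product terms)/(Kc · other reactant terms) = 4 / (2.0 · 4) = 0.5
[SO₂] = (0.5)^(1/2) = 0.7071 M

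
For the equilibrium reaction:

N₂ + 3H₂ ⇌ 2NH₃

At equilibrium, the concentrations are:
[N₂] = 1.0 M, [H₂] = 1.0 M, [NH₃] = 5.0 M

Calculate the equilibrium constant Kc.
K_c = 25.0000

Kc = ([NH₃]^2) / ([N₂] × [H₂]^3)
   = ((5.0)^2) / ((1.0)·(1.0)^3)
   = 25 / 1 = 25.0000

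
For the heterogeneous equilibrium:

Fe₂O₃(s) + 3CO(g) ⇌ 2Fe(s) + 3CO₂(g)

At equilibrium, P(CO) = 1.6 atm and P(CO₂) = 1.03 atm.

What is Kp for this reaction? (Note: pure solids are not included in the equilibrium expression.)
K_p = 0.267

Solids (Fe₂O₃, Fe) are excluded.
Kp = P(CO₂)³/P(CO)³ = (1.03)³/(1.6)³ = 1.093/4.096 = 0.267.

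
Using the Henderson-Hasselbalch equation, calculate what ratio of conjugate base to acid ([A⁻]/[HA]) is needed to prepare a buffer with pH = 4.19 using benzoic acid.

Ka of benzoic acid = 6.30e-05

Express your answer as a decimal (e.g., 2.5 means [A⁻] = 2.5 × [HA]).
[A⁻]/[HA] = 0.976

pKa = −log(6.30e-05) = 4.2007. pH = pKa + log([A⁻]/[HA]). 4.19 = 4.2007 + log(ratio). log(ratio) = 4.19 − 4.2007 = -0.0107. ratio = 10^(-0.0107) = 0.976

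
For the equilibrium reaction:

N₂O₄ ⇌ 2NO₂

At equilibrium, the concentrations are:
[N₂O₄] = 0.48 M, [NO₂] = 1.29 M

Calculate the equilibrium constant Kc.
K_c = 3.4669

Kc = ([NO₂]^2) / ([N₂O₄])
   = ((1.29)^2) / ((0.48))
   = 1.6641 / 0.48 = 3.4669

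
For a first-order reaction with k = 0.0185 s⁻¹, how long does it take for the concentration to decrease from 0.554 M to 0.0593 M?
120.79 s

From ln[A] = ln[A]₀ - k·t: t = ln([A]₀/[A])/k = ln(0.554/0.0593)/0.0185 = ln(9.3423)/0.0185 = 2.2346/0.0185 = 120.79 s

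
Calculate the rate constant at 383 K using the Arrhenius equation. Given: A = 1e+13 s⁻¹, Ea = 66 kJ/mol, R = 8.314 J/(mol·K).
9.96e+03 s⁻¹

k = A·exp(-Ea/(R·T)) = 1e+13·exp(-66000/(8.314·383)) = 1e+13·exp(-20.7269) = 1e+13·9.9633e-10 = 9.96e+03 s⁻¹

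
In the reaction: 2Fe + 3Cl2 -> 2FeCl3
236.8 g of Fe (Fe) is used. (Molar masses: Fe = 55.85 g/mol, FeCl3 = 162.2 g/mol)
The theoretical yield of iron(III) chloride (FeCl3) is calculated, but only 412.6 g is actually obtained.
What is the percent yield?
Moles of Fe = 236.8 g ÷ 55.85 g/mol = 4.23993 mol
Mole ratio: 2 mol FeCl3 / 2 mol Fe
Moles of FeCl3 = 4.23993 × (2/2) = 4.23993 mol
Theoretical yield = 4.23993 mol × 162.2 g/mol = 687.72 g
Actual yield = 412.6 g
Percent yield = (412.6 / 687.72) × 100% = 60.0%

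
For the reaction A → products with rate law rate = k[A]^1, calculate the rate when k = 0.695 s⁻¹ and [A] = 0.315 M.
0.2189 M/s

rate = k·[A]^1 = 0.695·(0.315)^1 = 0.695·0.315 = 0.2189 M/s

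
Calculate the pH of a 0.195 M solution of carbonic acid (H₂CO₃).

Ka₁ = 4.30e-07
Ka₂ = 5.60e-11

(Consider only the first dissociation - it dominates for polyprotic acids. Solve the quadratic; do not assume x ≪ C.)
pH = 3.54

x² + Ka₁·x − Ka₁·C = 0 with Ka₁ = 4.30e-07, C = 0.195.
x = (−Ka₁ + √(Ka₁² + 4·Ka₁·C))/2 = 2.8935e-04 M, so pH = 3.54.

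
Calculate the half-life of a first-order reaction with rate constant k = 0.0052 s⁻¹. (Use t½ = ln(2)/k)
133.30 s

t½ = ln(2)/k = 0.6931/0.0052 = 133.30 s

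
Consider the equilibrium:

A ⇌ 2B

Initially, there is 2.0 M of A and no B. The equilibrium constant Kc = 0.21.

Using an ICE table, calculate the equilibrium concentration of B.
[B] = 0.598 M

ICE: [A] = 2.0 − x, [B] = 2x.
Kc = (2x)²/(2.0 − x) = 0.21 ⇒ 4x² + 0.21x − 0.42 = 0.
x = (−0.21 + √(0.21² + 4·4·0.42))/(2·4) = (−0.21 + √6.7641)/8 = 0.29885.
[B] = 2x = 0.598 M.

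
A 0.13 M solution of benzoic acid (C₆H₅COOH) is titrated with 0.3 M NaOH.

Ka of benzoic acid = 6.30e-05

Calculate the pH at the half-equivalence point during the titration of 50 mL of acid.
pH = pKa = 4.20

At the half-equivalence point, [HA] = [A⁻], so by Henderson–Hasselbalch pH = pKa + log(1) = pKa.
pKa = −log(6.30e-05) = 4.20.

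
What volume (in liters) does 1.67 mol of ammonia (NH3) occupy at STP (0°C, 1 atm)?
At STP, 1 mol of gas occupies 22.4 L
Volume = 1.67 mol × 22.4 L/mol = 37.41 L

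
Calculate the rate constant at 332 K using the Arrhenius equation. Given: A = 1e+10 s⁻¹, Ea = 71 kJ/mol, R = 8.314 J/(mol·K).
6.74e-02 s⁻¹

k = A·exp(-Ea/(R·T)) = 1e+10·exp(-71000/(8.314·332)) = 1e+10·exp(-25.7223) = 1e+10·6.7443e-12 = 6.74e-02 s⁻¹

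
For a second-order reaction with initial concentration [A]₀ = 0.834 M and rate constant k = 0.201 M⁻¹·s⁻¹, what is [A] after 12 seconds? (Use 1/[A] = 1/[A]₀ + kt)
0.2769 M

1/[A] = 1/[A]₀ + k·t = 1/0.834 + (0.201)·(12) = 1.1990 + 2.4120 = 3.6110
[A] = 1/3.6110 = 0.2769 M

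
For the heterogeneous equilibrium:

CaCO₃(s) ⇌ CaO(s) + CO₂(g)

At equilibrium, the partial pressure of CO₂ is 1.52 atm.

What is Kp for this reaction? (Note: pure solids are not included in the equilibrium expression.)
K_p = 1.52

Solids (CaCO₃, CaO) have activity 1 and are excluded.
Kp = P(CO₂) = 1.52.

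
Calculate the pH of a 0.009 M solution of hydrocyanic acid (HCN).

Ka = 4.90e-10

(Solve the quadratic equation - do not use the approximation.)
pH = 5.68

x² + Ka×x - Ka×C = 0. Using quadratic formula: [H⁺] = 2.0998e-06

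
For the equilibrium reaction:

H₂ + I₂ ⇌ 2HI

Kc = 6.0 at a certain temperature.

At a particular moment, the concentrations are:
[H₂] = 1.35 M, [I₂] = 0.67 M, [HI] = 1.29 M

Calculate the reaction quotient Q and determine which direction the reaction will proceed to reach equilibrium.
Q = 1.840, Q < K, reaction proceeds forward (toward products)

Q = ([HI]^2) / ([H₂] × [I₂])
  = ((1.29)^2) / ((1.35)·(0.67)) = 1.6641/0.9045 = 1.84
Since Q = 1.84 < Kc = 6.0, the reaction proceeds forward (toward products) to reach equilibrium.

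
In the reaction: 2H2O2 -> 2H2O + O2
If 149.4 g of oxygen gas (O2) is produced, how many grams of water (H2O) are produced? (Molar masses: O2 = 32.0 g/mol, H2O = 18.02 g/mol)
Moles of O2 = 149.4 g ÷ 32.0 g/mol = 4.66875 mol
Mole ratio: 2 mol H2O / 1 mol O2
Moles of H2O = 4.66875 × (2/1) = 9.3375 mol
Mass of H2O = 9.3375 mol × 18.02 g/mol = 168.3 g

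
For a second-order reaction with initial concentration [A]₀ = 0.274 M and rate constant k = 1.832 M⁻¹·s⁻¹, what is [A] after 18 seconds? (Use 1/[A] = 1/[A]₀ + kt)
0.0273 M

1/[A] = 1/[A]₀ + k·t = 1/0.274 + (1.832)·(18) = 3.6496 + 32.9760 = 36.6256
[A] = 1/36.6256 = 0.0273 M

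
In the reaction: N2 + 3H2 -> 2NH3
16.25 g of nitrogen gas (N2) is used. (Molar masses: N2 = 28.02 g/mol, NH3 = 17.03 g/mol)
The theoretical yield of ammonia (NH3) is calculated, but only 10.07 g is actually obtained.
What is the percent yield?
Moles of N2 = 16.25 g ÷ 28.02 g/mol = 0.579943 mol
Mole ratio: 2 mol NH3 / 1 mol N2
Moles of NH3 = 0.579943 × (2/1) = 1.15989 mol
Theoretical yield = 1.15989 mol × 17.03 g/mol = 19.753 g
Actual yield = 10.07 g
Percent yield = (10.07 / 19.753) × 100% = 51.0%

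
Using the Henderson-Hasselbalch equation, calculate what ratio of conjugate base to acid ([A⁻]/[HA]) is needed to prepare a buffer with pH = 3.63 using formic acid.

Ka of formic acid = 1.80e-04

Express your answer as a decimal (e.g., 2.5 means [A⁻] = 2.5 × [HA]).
[A⁻]/[HA] = 0.768

pKa = −log(1.80e-04) = 3.7447. pH = pKa + log([A⁻]/[HA]). 3.63 = 3.7447 + log(ratio). log(ratio) = 3.63 − 3.7447 = -0.1147. ratio = 10^(-0.1147) = 0.768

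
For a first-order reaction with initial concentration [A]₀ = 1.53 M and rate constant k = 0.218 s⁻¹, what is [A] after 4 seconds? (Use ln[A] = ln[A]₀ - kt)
0.6397 M

ln[A] = ln[A]₀ - k·t = ln(1.53) - (0.218)·(4) = 0.4253 - 0.8720 = -0.4467
[A] = e^(-0.4467) = 0.6397 M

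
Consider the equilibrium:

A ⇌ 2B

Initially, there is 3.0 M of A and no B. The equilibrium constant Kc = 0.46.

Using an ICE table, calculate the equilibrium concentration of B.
[B] = 1.065 M

ICE: [A] = 3.0 − x, [B] = 2x.
Kc = (2x)²/(3.0 − x) = 0.46 ⇒ 4x² + 0.46x − 1.38 = 0.
x = (−0.46 + √(0.46² + 4·4·1.38))/(2·4) = (−0.46 + √22.292)/8 = 0.53267.
[B] = 2x = 1.065 M.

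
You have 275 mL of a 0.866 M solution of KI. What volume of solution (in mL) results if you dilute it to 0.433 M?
Using M₁V₁ = M₂V₂:
0.866 × 275 = 0.433 × V₂
V₂ = (0.866 × 275) / 0.433 = 550 mL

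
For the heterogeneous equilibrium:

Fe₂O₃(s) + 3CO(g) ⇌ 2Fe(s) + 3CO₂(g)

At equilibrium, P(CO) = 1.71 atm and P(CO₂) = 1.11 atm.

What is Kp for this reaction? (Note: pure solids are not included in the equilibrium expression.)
K_p = 0.274

Solids (Fe₂O₃, Fe) are excluded.
Kp = P(CO₂)³/P(CO)³ = (1.11)³/(1.71)³ = 1.368/5 = 0.274.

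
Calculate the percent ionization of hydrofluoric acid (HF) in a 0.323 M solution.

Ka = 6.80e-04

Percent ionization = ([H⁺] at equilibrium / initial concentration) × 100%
Percent ionization = 4.48%

Let x = [H⁺]. Ka = x²/(C - x) ⇒ x² + (6.80e-04)x - (6.80e-04)(0.323) = 0. x = 1.4484e-02. Percent = (1.4484e-02/0.323) × 100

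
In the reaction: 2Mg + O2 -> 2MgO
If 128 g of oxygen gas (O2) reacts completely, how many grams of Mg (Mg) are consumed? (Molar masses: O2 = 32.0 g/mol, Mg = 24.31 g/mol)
Moles of O2 = 128 g ÷ 32.0 g/mol = 4 mol
Mole ratio: 2 mol Mg / 1 mol O2
Moles of Mg = 4 × (2/1) = 8 mol
Mass of Mg = 8 mol × 24.31 g/mol = 194.5 g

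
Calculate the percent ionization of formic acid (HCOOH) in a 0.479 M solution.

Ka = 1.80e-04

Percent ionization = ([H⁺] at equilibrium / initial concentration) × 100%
Percent ionization = 1.92%

Let x = [H⁺]. Ka = x²/(C - x) ⇒ x² + (1.80e-04)x - (1.80e-04)(0.479) = 0. x = 9.1959e-03. Percent = (9.1959e-03/0.479) × 100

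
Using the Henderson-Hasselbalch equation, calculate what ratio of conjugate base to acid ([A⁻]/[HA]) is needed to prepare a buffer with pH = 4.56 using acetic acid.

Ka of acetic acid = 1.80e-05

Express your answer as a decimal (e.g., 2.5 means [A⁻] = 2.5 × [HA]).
[A⁻]/[HA] = 0.654

pKa = −log(1.80e-05) = 4.7447. pH = pKa + log([A⁻]/[HA]). 4.56 = 4.7447 + log(ratio). log(ratio) = 4.56 − 4.7447 = -0.1847. ratio = 10^(-0.1847) = 0.654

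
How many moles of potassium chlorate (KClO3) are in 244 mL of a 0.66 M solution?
Moles = Molarity × Volume (L)
Moles = 0.66 M × 0.244 L = 0.161 mol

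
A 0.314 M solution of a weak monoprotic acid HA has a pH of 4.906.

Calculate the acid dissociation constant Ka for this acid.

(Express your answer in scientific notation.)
K_a = 4.91e-10

[H⁺] = 10^(−pH) = 10^(−4.906) = 1.242e-05 M. For HA ⇌ H⁺ + A⁻, Ka = x²/(C − x) = (1.242e-05)²/(0.314 − 1.242e-05) = 4.91e-10.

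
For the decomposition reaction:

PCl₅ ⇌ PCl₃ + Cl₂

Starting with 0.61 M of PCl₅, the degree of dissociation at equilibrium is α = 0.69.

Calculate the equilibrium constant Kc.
K_c = 0.9368

x = α·[A]₀ = 0.69 × 0.61 = 0.4209 M dissociated.
At eq: [PCl₅] = 0.61 − 0.4209 = 0.1891 M; [PCl₃] = [Cl₂] = x = 0.4209 M.
Kc = [PCl₃][Cl₂]/[PCl₅] = (0.4209)²/0.1891 = 0.9368.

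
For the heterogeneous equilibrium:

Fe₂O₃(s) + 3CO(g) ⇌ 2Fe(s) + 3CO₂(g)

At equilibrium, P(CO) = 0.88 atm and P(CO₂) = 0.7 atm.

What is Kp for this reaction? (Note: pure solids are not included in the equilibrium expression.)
K_p = 0.503

Solids (Fe₂O₃, Fe) are excluded.
Kp = P(CO₂)³/P(CO)³ = (0.7)³/(0.88)³ = 0.343/0.6815 = 0.503.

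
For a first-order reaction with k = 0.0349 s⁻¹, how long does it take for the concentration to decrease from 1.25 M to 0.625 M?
19.86 s

From ln[A] = ln[A]₀ - k·t: t = ln([A]₀/[A])/k = ln(1.25/0.625)/0.0349 = ln(2.0000)/0.0349 = 0.6931/0.0349 = 19.86 s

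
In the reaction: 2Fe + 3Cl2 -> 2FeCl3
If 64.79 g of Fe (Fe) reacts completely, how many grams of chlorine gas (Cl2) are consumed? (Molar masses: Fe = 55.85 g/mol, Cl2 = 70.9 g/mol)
Moles of Fe = 64.79 g ÷ 55.85 g/mol = 1.16007 mol
Mole ratio: 3 mol Cl2 / 2 mol Fe
Moles of Cl2 = 1.16007 × (3/2) = 1.74011 mol
Mass of Cl2 = 1.74011 mol × 70.9 g/mol = 123.4 g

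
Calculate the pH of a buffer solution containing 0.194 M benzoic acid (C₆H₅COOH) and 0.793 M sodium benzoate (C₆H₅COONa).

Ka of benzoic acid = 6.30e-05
pH = 4.81

pKa = -log(6.30e-05) = 4.20. pH = pKa + log([A⁻]/[HA]) = 4.20 + log(0.793/0.194)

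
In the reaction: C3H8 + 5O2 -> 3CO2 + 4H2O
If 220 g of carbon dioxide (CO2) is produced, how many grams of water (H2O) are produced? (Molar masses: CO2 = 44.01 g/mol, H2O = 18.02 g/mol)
Moles of CO2 = 220 g ÷ 44.01 g/mol = 4.99886 mol
Mole ratio: 4 mol H2O / 3 mol CO2
Moles of H2O = 4.99886 × (4/3) = 6.66515 mol
Mass of H2O = 6.66515 mol × 18.02 g/mol = 120.1 g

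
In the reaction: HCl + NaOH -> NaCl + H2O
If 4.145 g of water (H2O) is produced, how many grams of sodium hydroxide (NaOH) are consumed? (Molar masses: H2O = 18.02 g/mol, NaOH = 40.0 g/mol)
Moles of H2O = 4.145 g ÷ 18.02 g/mol = 0.230022 mol
Mole ratio: 1 mol NaOH / 1 mol H2O
Moles of NaOH = 0.230022 × (1/1) = 0.230022 mol
Mass of NaOH = 0.230022 mol × 40.0 g/mol = 9.201 g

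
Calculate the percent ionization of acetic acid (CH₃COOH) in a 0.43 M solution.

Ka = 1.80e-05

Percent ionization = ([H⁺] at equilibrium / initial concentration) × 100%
Percent ionization = 0.645%

Let x = [H⁺]. Ka = x²/(C - x) ⇒ x² + (1.80e-05)x - (1.80e-05)(0.43) = 0. x = 2.7731e-03. Percent = (2.7731e-03/0.43) × 100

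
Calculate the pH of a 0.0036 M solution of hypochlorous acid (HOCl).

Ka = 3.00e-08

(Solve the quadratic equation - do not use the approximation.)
pH = 4.98

x² + Ka×x - Ka×C = 0. Using quadratic formula: [H⁺] = 1.0377e-05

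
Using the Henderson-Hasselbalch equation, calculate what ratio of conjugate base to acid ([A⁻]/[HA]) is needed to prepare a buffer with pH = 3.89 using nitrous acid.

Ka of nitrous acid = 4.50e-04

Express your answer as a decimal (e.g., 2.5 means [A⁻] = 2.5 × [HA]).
[A⁻]/[HA] = 3.493

pKa = −log(4.50e-04) = 3.3468. pH = pKa + log([A⁻]/[HA]). 3.89 = 3.3468 + log(ratio). log(ratio) = 3.89 − 3.3468 = 0.5432. ratio = 10^(0.5432) = 3.493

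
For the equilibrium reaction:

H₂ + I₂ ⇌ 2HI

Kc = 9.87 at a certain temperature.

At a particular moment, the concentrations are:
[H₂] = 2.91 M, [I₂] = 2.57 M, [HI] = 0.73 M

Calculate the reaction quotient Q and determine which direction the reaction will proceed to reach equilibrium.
Q = 0.071, Q < K, reaction proceeds forward (toward products)

Q = ([HI]^2) / ([H₂] × [I₂])
  = ((0.73)^2) / ((2.91)·(2.57)) = 0.5329/7.4787 = 0.07126
Since Q = 0.07126 < Kc = 9.87, the reaction proceeds forward (toward products) to reach equilibrium.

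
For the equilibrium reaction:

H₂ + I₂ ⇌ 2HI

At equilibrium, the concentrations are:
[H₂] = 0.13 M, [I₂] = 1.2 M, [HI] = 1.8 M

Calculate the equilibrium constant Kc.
K_c = 20.7692

Kc = ([HI]^2) / ([H₂] × [I₂])
   = ((1.8)^2) / ((0.13)·(1.2))
   = 3.24 / 0.156 = 20.7692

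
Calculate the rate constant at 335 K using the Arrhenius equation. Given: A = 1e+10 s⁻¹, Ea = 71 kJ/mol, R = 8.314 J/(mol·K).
8.49e-02 s⁻¹

k = A·exp(-Ea/(R·T)) = 1e+10·exp(-71000/(8.314·335)) = 1e+10·exp(-25.4920) = 1e+10·8.4913e-12 = 8.49e-02 s⁻¹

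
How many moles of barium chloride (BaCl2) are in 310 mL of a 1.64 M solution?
Moles = Molarity × Volume (L)
Moles = 1.64 M × 0.31 L = 0.5084 mol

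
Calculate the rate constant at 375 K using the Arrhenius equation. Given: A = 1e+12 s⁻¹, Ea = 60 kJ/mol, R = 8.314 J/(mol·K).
4.39e+03 s⁻¹

k = A·exp(-Ea/(R·T)) = 1e+12·exp(-60000/(8.314·375)) = 1e+12·exp(-19.2446) = 1e+12·4.3869e-09 = 4.39e+03 s⁻¹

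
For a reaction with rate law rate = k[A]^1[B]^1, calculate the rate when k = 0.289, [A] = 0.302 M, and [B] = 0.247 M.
0.02156 M/s

rate = k·[A]^1·[B]^1 = 0.289·(0.302)^1·(0.247)^1 = 0.289·0.302·0.247 = 0.02156 M/s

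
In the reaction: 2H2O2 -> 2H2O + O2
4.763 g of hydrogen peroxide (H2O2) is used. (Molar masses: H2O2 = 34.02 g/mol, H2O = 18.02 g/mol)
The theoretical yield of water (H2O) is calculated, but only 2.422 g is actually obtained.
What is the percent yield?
Moles of H2O2 = 4.763 g ÷ 34.02 g/mol = 0.140006 mol
Mole ratio: 2 mol H2O / 2 mol H2O2
Moles of H2O = 0.140006 × (2/2) = 0.140006 mol
Theoretical yield = 0.140006 mol × 18.02 g/mol = 2.5229 g
Actual yield = 2.422 g
Percent yield = (2.422 / 2.5229) × 100% = 96.0%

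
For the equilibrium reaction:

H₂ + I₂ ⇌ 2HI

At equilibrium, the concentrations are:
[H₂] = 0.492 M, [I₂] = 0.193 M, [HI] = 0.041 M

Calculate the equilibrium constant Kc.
K_c = 0.0177

Kc = ([HI]^2) / ([H₂] × [I₂])
   = ((0.041)^2) / ((0.492)·(0.193))
   = 0.001681 / 0.094956 = 0.0177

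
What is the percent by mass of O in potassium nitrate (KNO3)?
Mass of O in formula = 16.0 × 3 = 48 g/mol
Molar mass = 101.11 g/mol
% O = (48/101.11) × 100% = 47.47%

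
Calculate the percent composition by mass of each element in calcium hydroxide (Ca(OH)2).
Ca: 54.09%, O: 43.18%, H: 2.72%

Molar mass of Ca(OH)2 = 74.1 g/mol
% Ca = (1 × 40.08) / 74.1 × 100% = 40.08 / 74.1 × 100% = 54.09%
% O = (2 × 16.0) / 74.1 × 100% = 32 / 74.1 × 100% = 43.18%
% H = (2 × 1.008) / 74.1 × 100% = 2.016 / 74.1 × 100% = 2.72%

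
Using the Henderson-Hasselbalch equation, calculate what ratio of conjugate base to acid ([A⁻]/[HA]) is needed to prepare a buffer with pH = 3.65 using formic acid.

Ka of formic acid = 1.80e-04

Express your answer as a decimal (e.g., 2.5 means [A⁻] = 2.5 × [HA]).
[A⁻]/[HA] = 0.804

pKa = −log(1.80e-04) = 3.7447. pH = pKa + log([A⁻]/[HA]). 3.65 = 3.7447 + log(ratio). log(ratio) = 3.65 − 3.7447 = -0.0947. ratio = 10^(-0.0947) = 0.804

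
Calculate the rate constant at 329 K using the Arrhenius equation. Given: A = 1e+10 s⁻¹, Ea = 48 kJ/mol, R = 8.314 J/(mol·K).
2.39e+02 s⁻¹

k = A·exp(-Ea/(R·T)) = 1e+10·exp(-48000/(8.314·329)) = 1e+10·exp(-17.5483) = 1e+10·2.3926e-08 = 2.39e+02 s⁻¹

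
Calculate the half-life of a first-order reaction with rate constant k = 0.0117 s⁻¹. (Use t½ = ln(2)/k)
59.24 s

t½ = ln(2)/k = 0.6931/0.0117 = 59.24 s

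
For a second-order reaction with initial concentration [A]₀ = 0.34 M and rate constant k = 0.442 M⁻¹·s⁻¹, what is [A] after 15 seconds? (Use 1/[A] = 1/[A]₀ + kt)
0.1045 M

1/[A] = 1/[A]₀ + k·t = 1/0.34 + (0.442)·(15) = 2.9412 + 6.6300 = 9.5712
[A] = 1/9.5712 = 0.1045 M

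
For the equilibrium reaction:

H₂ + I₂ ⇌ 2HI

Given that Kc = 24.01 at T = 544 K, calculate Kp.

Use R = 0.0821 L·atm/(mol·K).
K_p = 24.0100

Δn = (moles gaseous products) − (moles gaseous reactants) = 0
T = 544 K; RT = 0.0821 × 544 = 44.6624
Kp = Kc·(RT)^Δn = 24.01 × (44.6624)^0 = 24.01 × 1 = 24.0100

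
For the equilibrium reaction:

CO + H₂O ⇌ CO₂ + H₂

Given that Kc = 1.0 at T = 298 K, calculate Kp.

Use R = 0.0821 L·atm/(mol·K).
K_p = 1.0000

Δn = (moles gaseous products) − (moles gaseous reactants) = 0
T = 298 K; RT = 0.0821 × 298 = 24.4658
Kp = Kc·(RT)^Δn = 1.0 × (24.4658)^0 = 1.0 × 1 = 1.0000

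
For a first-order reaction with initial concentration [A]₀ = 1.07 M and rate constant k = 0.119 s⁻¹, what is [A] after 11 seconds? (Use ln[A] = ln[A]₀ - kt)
0.2890 M

ln[A] = ln[A]₀ - k·t = ln(1.07) - (0.119)·(11) = 0.0677 - 1.3090 = -1.2413
[A] = e^(-1.2413) = 0.2890 M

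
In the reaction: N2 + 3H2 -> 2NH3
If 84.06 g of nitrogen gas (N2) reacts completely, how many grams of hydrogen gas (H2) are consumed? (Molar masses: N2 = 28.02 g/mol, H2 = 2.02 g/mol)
Moles of N2 = 84.06 g ÷ 28.02 g/mol = 3 mol
Mole ratio: 3 mol H2 / 1 mol N2
Moles of H2 = 3 × (3/1) = 9 mol
Mass of H2 = 9 mol × 2.02 g/mol = 18.18 g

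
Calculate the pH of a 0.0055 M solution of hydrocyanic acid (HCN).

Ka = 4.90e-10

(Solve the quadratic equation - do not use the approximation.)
pH = 5.78

x² + Ka×x - Ka×C = 0. Using quadratic formula: [H⁺] = 1.6414e-06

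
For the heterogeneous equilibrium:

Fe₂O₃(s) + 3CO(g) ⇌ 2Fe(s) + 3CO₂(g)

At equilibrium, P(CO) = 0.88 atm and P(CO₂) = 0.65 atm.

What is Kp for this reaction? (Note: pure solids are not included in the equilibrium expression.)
K_p = 0.403

Solids (Fe₂O₃, Fe) are excluded.
Kp = P(CO₂)³/P(CO)³ = (0.65)³/(0.88)³ = 0.2746/0.6815 = 0.403.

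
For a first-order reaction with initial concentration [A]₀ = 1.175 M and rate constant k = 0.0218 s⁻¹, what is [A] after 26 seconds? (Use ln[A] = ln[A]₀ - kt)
0.6666 M

ln[A] = ln[A]₀ - k·t = ln(1.175) - (0.0218)·(26) = 0.1613 - 0.5668 = -0.4055
[A] = e^(-0.4055) = 0.6666 M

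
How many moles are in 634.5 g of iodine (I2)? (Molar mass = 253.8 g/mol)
Moles = 634.5 g ÷ 253.8 g/mol = 2.5 mol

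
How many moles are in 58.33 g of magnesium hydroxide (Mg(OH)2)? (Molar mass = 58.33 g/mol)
Moles = 58.33 g ÷ 58.33 g/mol = 1 mol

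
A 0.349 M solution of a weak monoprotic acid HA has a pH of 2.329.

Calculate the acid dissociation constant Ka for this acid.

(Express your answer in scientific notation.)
K_a = 6.38e-05

[H⁺] = 10^(−pH) = 10^(−2.329) = 4.688e-03 M. For HA ⇌ H⁺ + A⁻, Ka = x²/(C − x) = (4.688e-03)²/(0.349 − 4.688e-03) = 6.38e-05.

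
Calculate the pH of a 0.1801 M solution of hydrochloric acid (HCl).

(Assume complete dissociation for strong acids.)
pH = 0.74

[H⁺] = 0.1801 M for strong acid. pH = -log[H⁺] = -log(0.1801)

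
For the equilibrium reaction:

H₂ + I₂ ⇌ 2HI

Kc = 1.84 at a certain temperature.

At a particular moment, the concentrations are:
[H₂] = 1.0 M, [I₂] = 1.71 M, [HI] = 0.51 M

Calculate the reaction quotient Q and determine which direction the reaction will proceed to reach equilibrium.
Q = 0.152, Q < K, reaction proceeds forward (toward products)

Q = ([HI]^2) / ([H₂] × [I₂])
  = ((0.51)^2) / ((1.0)·(1.71)) = 0.2601/1.71 = 0.1521
Since Q = 0.1521 < Kc = 1.84, the reaction proceeds forward (toward products) to reach equilibrium.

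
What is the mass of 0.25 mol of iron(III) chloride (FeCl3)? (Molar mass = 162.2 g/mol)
Mass = 0.25 mol × 162.2 g/mol = 40.55 g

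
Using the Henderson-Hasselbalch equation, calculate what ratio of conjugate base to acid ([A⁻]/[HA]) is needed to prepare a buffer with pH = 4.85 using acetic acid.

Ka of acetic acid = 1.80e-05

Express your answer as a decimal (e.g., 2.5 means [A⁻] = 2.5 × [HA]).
[A⁻]/[HA] = 1.274

pKa = −log(1.80e-05) = 4.7447. pH = pKa + log([A⁻]/[HA]). 4.85 = 4.7447 + log(ratio). log(ratio) = 4.85 − 4.7447 = 0.1053. ratio = 10^(0.1053) = 1.274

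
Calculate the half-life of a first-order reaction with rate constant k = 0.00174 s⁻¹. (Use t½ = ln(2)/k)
398.36 s

t½ = ln(2)/k = 0.6931/0.00174 = 398.36 s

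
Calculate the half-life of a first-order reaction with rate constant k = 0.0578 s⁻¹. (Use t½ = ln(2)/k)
11.99 s

t½ = ln(2)/k = 0.6931/0.0578 = 11.99 s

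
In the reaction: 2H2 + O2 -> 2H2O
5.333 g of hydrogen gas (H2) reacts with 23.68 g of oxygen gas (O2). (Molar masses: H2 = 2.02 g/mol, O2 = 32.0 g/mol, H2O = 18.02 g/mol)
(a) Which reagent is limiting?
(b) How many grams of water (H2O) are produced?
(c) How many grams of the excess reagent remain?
(a) O2, (b) 26.67 g, (c) 2.343 g

Moles of H2 = 5.333 g ÷ 2.02 g/mol = 2.6401 mol
Moles of O2 = 23.68 g ÷ 32.0 g/mol = 0.74 mol
Moles ÷ coefficient: H2: 2.6401/2 = 1.32, O2: 0.74/1 = 0.74
(a) O2 has the smaller value, so O2 is the limiting reagent.
(b) Moles of H2O = 0.74 mol O2 × (2/1) = 1.48 mol; mass = 1.48 mol × 18.02 g/mol = 26.67 g
(c) H2 consumed = 0.74 × (2/1) = 1.48 mol; remaining = 2.6401 − 1.48 = 1.1601 mol; mass = 1.1601 mol × 2.02 g/mol = 2.343 g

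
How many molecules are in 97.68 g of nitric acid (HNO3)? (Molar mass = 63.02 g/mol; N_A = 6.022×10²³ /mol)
Moles = 97.68 g ÷ 63.02 g/mol = 1.54998 mol
Molecules = 1.54998 mol × 6.022×10²³ /mol = 9.334e+23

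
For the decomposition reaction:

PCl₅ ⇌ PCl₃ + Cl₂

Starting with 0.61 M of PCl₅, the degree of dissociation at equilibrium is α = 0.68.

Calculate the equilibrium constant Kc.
K_c = 0.8815

x = α·[A]₀ = 0.68 × 0.61 = 0.4148 M dissociated.
At eq: [PCl₅] = 0.61 − 0.4148 = 0.1952 M; [PCl₃] = [Cl₂] = x = 0.4148 M.
Kc = [PCl₃][Cl₂]/[PCl₅] = (0.4148)²/0.1952 = 0.8815.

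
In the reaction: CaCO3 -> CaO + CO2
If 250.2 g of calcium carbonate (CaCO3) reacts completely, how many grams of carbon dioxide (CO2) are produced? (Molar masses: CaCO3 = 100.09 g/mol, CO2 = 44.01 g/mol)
Moles of CaCO3 = 250.2 g ÷ 100.09 g/mol = 2.49975 mol
Mole ratio: 1 mol CO2 / 1 mol CaCO3
Moles of CO2 = 2.49975 × (1/1) = 2.49975 mol
Mass of CO2 = 2.49975 mol × 44.01 g/mol = 110 g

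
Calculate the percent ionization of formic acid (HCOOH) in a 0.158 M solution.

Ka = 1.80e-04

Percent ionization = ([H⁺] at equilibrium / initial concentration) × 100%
Percent ionization = 3.32%

Let x = [H⁺]. Ka = x²/(C - x) ⇒ x² + (1.80e-04)x - (1.80e-04)(0.158) = 0. x = 5.2437e-03. Percent = (5.2437e-03/0.158) × 100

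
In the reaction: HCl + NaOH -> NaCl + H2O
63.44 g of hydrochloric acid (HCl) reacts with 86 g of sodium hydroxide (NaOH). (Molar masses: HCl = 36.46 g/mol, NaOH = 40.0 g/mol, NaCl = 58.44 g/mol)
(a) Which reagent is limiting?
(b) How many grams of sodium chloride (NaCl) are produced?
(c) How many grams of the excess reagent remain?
(a) HCl, (b) 101.7 g, (c) 16.4 g

Moles of HCl = 63.44 g ÷ 36.46 g/mol = 1.73999 mol
Moles of NaOH = 86 g ÷ 40.0 g/mol = 2.15 mol
Moles ÷ coefficient: HCl: 1.73999/1 = 1.74, NaOH: 2.15/1 = 2.15
(a) HCl has the smaller value, so HCl is the limiting reagent.
(b) Moles of NaCl = 1.73999 mol HCl × (1/1) = 1.73999 mol; mass = 1.73999 mol × 58.44 g/mol = 101.7 g
(c) NaOH consumed = 1.73999 × (1/1) = 1.73999 mol; remaining = 2.15 − 1.73999 = 0.410011 mol; mass = 0.410011 mol × 40.0 g/mol = 16.4 g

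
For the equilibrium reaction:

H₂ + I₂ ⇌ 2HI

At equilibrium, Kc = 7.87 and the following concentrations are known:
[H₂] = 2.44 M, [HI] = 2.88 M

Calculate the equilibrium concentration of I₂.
[I₂] = 0.4319 M

Kc = ([HI]^2) / ([H₂] × [I₂]) = 7.87
[I₂]^1 = (product terms)/(Kc · other reactant terms) = 8.2944 / (7.87 · 2.44) = 0.43194
[I₂] = 0.4319 M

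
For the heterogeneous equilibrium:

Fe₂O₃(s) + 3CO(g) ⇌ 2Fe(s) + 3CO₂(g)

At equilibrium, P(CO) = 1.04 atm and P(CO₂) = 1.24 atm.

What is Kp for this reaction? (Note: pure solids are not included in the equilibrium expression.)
K_p = 1.695

Solids (Fe₂O₃, Fe) are excluded.
Kp = P(CO₂)³/P(CO)³ = (1.24)³/(1.04)³ = 1.907/1.125 = 1.695.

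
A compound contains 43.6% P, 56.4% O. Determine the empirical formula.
Moles of P = 43.6 g / 30.97 g/mol = 1.408 mol
Moles of O = 56.4 g / 16.0 g/mol = 3.525 mol

Smallest moles = 1.408
Divide all by smallest:
P: 1.408 / 1.408 = 1.00
O: 3.525 / 1.408 = 2.50

Empirical formula: P2O5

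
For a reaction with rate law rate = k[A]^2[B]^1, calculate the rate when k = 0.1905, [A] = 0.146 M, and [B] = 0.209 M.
0.0008487 M/s

rate = k·[A]^2·[B]^1 = 0.1905·(0.146)^2·(0.209)^1 = 0.1905·0.021316·0.209 = 0.0008487 M/s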